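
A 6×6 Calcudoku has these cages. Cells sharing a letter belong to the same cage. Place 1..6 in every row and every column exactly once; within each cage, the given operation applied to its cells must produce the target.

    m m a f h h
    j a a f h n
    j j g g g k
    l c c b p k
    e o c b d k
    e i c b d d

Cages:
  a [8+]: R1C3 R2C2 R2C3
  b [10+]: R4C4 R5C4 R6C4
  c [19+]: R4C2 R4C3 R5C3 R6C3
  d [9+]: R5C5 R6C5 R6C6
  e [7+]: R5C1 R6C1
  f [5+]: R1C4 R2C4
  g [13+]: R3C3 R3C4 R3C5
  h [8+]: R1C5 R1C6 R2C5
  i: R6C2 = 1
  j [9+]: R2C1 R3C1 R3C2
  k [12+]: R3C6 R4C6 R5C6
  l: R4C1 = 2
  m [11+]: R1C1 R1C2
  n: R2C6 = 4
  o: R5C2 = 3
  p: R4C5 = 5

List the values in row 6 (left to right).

3 1 4 5 6 2

N is a freebie, so R2C6 = 4.
L is a freebie, so R4C1 = 2.
P is a freebie, leaving R4C5 = 5.
Cage o is given, leaving R5C2 = 3.
I is a freebie; hence R6C2 = 1.
Row 2 needs a 6, and only R2C1 is open for it.
Column 1 now contains 6, which forces R1C1 = 5.
The two cells of cage m must have sum 11, leaving R1C2 = 6.
The 3 cells of cage j must have sum 9, which forces R3C1 = 1.
Cage j has sum 9; hence R3C2 = 2.
Column 2 now contains 6, which forces R4C2 = 4.
Cage e's pair has sum 7, which forces R5C1 = 4.
Column 1 now contains 6; hence R6C1 = 3.
Column 2 already has 2, leaving R2C2 = 5.
Cage c needs sum 19, so R4C3 = 6.
Row 4 already has 6, which forces R4C6 = 1.
Cage c has sum 19; hence R5C3 = 5.
Cage d has sum 9; hence R5C5 = 1.
5 is placed in row 5, leaving R5C6 = 6.
Cage c needs sum 19; hence R6C3 = 4.
6 is placed in column 6; hence R6C6 = 2.
The 3 cells of cage h must have sum 8; hence R1C5 = 2.
Column 6 now contains 2, so R1C6 = 3.
The 3 cells of cage h must have sum 8, leaving R2C5 = 3.
Column 3 now contains 4; hence R3C3 = 3.
6 is placed in column 6, so R3C6 = 5.
1 is placed in row 4, which forces R4C4 = 3.
Row 5 already has 1; hence R5C4 = 2.
Cage b has sum 10; hence R6C4 = 5.
Row 6 already has 2; hence R6C5 = 6.
Row 1 now contains 2; hence R1C3 = 1.
3 is placed in row 1, leaving R1C4 = 4.
Cage a has sum 8, which forces R2C3 = 2.
2 is placed in column 4, leaving R2C4 = 1.
The 3 cells of cage g must have sum 13; hence R3C4 = 6.
Column 5 already has 6, leaving R3C5 = 4.
Completed grid: 5 6 1 4 2 3 / 6 5 2 1 3 4 / 1 2 3 6 4 5 / 2 4 6 3 5 1 / 4 3 5 2 1 6 / 3 1 4 5 6 2.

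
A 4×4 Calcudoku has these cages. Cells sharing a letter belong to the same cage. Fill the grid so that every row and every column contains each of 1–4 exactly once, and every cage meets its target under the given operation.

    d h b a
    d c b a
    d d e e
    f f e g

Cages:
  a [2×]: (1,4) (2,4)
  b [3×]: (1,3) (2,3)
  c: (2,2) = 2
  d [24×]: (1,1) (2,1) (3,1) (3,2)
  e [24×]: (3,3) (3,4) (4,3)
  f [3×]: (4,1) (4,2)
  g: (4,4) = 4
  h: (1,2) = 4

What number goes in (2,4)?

H is a freebie, leaving (1,2) = 4.
C is a freebie, leaving (2,2) = 2.
Row 2 already has 2, leaving (2,4) = 1.
Cage g is given, which forces (4,4) = 4.
Cage b needs two cells with product 3, which forces (1,3) = 1.
Column 4 already has 1, so (1,4) = 2.
1 is placed in row 2, which forces (2,3) = 3.
Cage e has product 24; hence (3,3) = 4.
2 is placed in column 4; hence (3,4) = 3.
Column 3 already has 3, which forces (4,3) = 2.
2 is placed in row 1, leaving (1,1) = 3.
Row 2 now contains 3, leaving (2,1) = 4.
Cage d needs product 24, so (3,1) = 2.
Row 3 already has 3, which forces (3,2) = 1.
Column 1 already has 3; hence (4,1) = 1.
Column 2 already has 1, which forces (4,2) = 3.
The full grid is 3 4 1 2 / 4 2 3 1 / 2 1 4 3 / 1 3 2 4.

1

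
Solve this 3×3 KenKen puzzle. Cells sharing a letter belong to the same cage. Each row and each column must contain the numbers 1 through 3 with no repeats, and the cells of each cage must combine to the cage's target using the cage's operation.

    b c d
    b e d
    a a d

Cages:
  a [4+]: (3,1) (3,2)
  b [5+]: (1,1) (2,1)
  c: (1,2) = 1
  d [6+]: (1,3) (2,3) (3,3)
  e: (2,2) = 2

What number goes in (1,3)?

Cage c is a single given cell, so (1,2) = 1.
Cage e is given; hence (2,2) = 2.
1 is placed in column 2; hence (3,2) = 3.
Cage b needs two cells with sum 5, leaving (1,1) = 2.
Row 1 already has 2, so (1,3) = 3.
Row 2 already has 2, which forces (2,1) = 3.
3 is placed in column 3; hence (2,3) = 1.
3 is placed in row 3, leaving (3,1) = 1.
Column 3 now contains 1, which forces (3,3) = 2.
The full grid is 2 1 3 / 3 2 1 / 1 3 2.

3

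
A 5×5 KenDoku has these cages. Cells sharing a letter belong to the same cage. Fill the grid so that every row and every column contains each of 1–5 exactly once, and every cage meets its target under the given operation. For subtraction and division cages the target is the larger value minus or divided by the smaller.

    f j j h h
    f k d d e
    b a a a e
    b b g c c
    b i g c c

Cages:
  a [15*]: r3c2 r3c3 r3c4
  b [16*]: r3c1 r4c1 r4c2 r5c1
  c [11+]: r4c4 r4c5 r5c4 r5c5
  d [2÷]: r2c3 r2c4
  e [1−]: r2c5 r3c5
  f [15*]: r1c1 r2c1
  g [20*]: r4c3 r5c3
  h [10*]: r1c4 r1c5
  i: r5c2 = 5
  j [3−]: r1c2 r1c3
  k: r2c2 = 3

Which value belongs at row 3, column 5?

Cage k is a single given cell, so r2c2 = 3.
Cage b has product 16; hence r4c2 = 2.
Cage i is given, which forces r5c2 = 5.
Row 5 now contains 5, which forces r5c3 = 4.
The two cells of cage f must have product 15, leaving r1c1 = 3.
Cage j needs two cells with difference 3, leaving r1c2 = 4.
Cage j needs two cells with difference 3, which forces r1c3 = 1.
Row 2 already has 3; hence r2c1 = 5.
Column 3 already has 1, which forces r2c3 = 2.
5 is placed in column 2; hence r3c2 = 1.
Column 3 now contains 4, which forces r4c3 = 5.
5 is placed in column 3, which forces r3c3 = 3.
The 3 cells of cage a must have product 15; hence r3c4 = 5.
Row 3 now contains 5, which forces r3c5 = 2.
Column 4 already has 5, so r1c4 = 2.
Column 5 now contains 2, so r1c5 = 5.
Cage e's pair has difference 1, which forces r2c5 = 1.
Row 3 already has 2; hence r3c1 = 4.
Cage b has product 16, leaving r4c1 = 1.
Cage b has product 16, so r5c1 = 2.
1 is placed in column 5; hence r5c5 = 3.
Row 2 already has 1, which forces r2c4 = 4.
Cage c has sum 11, so r4c4 = 3.
3 is placed in column 5, which forces r4c5 = 4.
3 is placed in row 5, leaving r5c4 = 1.
The full grid is 3 4 1 2 5 / 5 3 2 4 1 / 4 1 3 5 2 / 1 2 5 3 4 / 2 5 4 1 3.

2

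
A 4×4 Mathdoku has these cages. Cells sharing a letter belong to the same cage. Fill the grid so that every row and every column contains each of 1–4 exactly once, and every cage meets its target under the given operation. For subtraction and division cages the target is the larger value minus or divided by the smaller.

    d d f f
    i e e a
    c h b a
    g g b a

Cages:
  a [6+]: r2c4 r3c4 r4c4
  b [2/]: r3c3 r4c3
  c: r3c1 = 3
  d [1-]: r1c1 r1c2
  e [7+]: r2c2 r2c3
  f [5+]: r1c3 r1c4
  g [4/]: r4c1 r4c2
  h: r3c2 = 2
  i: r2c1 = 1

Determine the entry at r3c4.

1

I is a freebie, leaving r2c1 = 1.
Cage c is a single given cell; hence r3c1 = 3.
H is a freebie, which forces r3c2 = 2.
2 is placed in row 3, so r3c4 = 1.
Column 1 now contains 1, which forces r4c1 = 4.
4 is placed in row 4, which forces r4c2 = 1.
Row 4 now contains 1, so r4c3 = 2.
Row 4 now contains 2, leaving r4c4 = 3.
4 is placed in column 1, leaving r1c1 = 2.
Cage d's pair has difference 1; hence r1c2 = 3.
3 is placed in row 1; hence r1c3 = 1.
2 is placed in row 1, so r1c4 = 4.
Column 2 now contains 3; hence r2c2 = 4.
4 is placed in row 2, which forces r2c3 = 3.
3 is placed in column 4, so r2c4 = 2.
Row 3 already has 1, leaving r3c3 = 4.
Filled in: 2 3 1 4 / 1 4 3 2 / 3 2 4 1 / 4 1 2 3.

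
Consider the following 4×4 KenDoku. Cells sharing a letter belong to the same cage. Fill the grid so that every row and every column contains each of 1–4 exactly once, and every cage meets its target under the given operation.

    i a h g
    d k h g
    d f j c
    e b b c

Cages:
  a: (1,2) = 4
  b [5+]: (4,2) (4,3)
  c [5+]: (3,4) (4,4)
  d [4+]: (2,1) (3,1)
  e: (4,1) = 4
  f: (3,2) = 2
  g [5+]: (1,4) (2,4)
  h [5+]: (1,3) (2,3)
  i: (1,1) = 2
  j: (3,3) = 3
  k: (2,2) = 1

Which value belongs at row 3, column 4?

4

Cage i is given; hence (1,1) = 2.
Cage a is a single given cell, so (1,2) = 4.
K is a freebie, so (2,2) = 1.
F is a freebie, so (3,2) = 2.
Cage j is given, leaving (3,3) = 3.
Cage e is given, so (4,1) = 4.
Column 2 now contains 2, which forces (4,2) = 3.
3 is placed in column 3, which forces (1,3) = 1.
1 is placed in row 1; hence (1,4) = 3.
Row 2 already has 1; hence (2,1) = 3.
The two cells of cage h must have sum 5, leaving (2,3) = 4.
4 is placed in row 2, leaving (2,4) = 2.
Row 3 already has 3, which forces (3,1) = 1.
Cage c's pair has sum 5, leaving (3,4) = 4.
Cage b's pair has sum 5, so (4,3) = 2.
Cage c's pair has sum 5; hence (4,4) = 1.
Filled in: 2 4 1 3 / 3 1 4 2 / 1 2 3 4 / 4 3 2 1.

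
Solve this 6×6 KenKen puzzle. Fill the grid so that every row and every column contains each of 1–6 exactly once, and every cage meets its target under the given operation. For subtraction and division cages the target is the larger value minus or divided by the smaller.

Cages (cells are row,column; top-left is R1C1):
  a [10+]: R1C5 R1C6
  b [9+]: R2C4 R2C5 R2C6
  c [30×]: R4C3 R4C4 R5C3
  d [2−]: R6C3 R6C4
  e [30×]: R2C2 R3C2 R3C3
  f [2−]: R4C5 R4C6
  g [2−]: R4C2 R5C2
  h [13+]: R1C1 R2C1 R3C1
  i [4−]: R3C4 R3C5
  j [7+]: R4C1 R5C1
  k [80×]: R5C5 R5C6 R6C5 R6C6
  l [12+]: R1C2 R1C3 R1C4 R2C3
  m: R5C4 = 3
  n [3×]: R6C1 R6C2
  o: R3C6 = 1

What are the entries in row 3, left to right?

Cage o is given; hence R3C6 = 1.
Cage m is given, leaving R5C4 = 3.
Row 3 needs a 4, and only R3C1 is open for it.
{4, 6} are confined to R1C5 and R1C6 in row 1; hence R1C1 = 3.
Cage h needs sum 13, so R2C1 = 6.
Cage e needs product 30, leaving R2C2 = 2.
Column 1 now contains 3, which forces R6C1 = 1.
Row 6 already has 1, so R6C2 = 3.
Cage l has sum 12, leaving R2C3 = 4.
Column 2 now contains 3, which forces R3C2 = 5.
The 3 cells of cage e must have product 30; hence R3C3 = 3.
Column 2 now contains 5, so R1C2 = 1.
The two cells of cage d must have difference 2, leaving R6C4 = 4.
Row 5 needs a 1, and only R5C3 is open for it.
The only place for 1 in row 4 is R4C5.
Cage b has sum 9, which forces R2C4 = 1.
The two cells of cage f must have difference 2, which forces R4C6 = 3.
Cage b needs sum 9; hence R2C5 = 3.
Column 6 already has 3, which forces R2C6 = 5.
Column 6 now contains 5, leaving R6C6 = 2.
Cage k needs product 80, leaving R5C5 = 2.
Column 6 already has 2; hence R5C6 = 4.
2 is placed in row 6, so R6C3 = 6.
2 is placed in row 6, which forces R6C5 = 5.
The two cells of cage a must have sum 10, leaving R1C5 = 4.
Column 6 already has 4, so R1C6 = 6.
Cage i needs two cells with difference 4, so R3C4 = 2.
2 is placed in column 5; hence R3C5 = 6.
Cage j's pair has sum 7, so R4C1 = 2.
The two cells of cage g must have difference 2, so R4C2 = 4.
Column 3 already has 6; hence R4C3 = 5.
Cage c needs product 30, leaving R4C4 = 6.
Row 5 now contains 2; hence R5C1 = 5.
Row 5 now contains 4, so R5C2 = 6.
Column 3 now contains 5, which forces R1C3 = 2.
Column 4 already has 2, leaving R1C4 = 5.
Filled in: 3 1 2 5 4 6 / 6 2 4 1 3 5 / 4 5 3 2 6 1 / 2 4 5 6 1 3 / 5 6 1 3 2 4 / 1 3 6 4 5 2.

4 5 3 2 6 1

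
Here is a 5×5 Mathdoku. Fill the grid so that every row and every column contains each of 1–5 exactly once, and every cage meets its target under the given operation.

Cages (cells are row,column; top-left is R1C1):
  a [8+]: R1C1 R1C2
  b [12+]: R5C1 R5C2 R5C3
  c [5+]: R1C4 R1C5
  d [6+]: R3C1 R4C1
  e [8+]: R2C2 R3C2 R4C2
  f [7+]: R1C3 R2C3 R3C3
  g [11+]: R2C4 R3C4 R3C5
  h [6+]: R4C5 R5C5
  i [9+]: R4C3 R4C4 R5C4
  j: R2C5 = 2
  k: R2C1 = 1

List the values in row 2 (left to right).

1 5 4 3 2

Cage k is given, leaving R2C1 = 1.
Cage j is a single given cell; hence R2C5 = 2.
Row 2 already has 2, so R2C3 = 4.
The only place for 3 in row 3 is R3C5.
Cage g needs sum 11; hence R2C4 = 3.
Cage g has sum 11; hence R3C4 = 5.
Row 2 already has 3; hence R2C2 = 5.
Cage i needs sum 9, leaving R4C3 = 3.
Column 3 now contains 3, leaving R5C3 = 5.
Row 5 already has 5, so R5C5 = 1.
Cage a's pair has sum 8, which forces R1C1 = 5.
Column 2 now contains 5, which forces R1C2 = 3.
Cage c needs two cells with sum 5, leaving R1C4 = 1.
Column 5 now contains 1, so R1C5 = 4.
Column 5 now contains 1, so R4C5 = 5.
Column 2 now contains 3, which forces R5C2 = 4.
Row 5 already has 4; hence R5C4 = 2.
1 is placed in row 1; hence R1C3 = 2.
Cage f needs sum 7, leaving R3C3 = 1.
2 is placed in column 4, leaving R4C4 = 4.
Row 5 already has 4; hence R5C1 = 3.
The two cells of cage d must have sum 6, which forces R3C1 = 4.
Row 3 now contains 1, so R3C2 = 2.
Row 4 already has 4, which forces R4C1 = 2.
Cage e needs sum 8; hence R4C2 = 1.
Completed grid: 5 3 2 1 4 / 1 5 4 3 2 / 4 2 1 5 3 / 2 1 3 4 5 / 3 4 5 2 1.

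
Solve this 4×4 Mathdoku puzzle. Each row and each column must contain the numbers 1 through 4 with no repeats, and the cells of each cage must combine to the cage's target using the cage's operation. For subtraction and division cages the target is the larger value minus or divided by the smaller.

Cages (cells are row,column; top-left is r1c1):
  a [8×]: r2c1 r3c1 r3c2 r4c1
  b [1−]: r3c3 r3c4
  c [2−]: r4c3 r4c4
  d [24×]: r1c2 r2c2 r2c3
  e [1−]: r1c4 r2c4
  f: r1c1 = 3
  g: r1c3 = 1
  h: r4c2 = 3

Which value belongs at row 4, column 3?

Cage f is given, which forces r1c1 = 3.
G is a freebie; hence r1c3 = 1.
The 4 cells of cage a must have product 8, leaving r3c2 = 1.
Cage h is a single given cell; hence r4c2 = 3.
Cage d needs product 24, which forces r2c3 = 3.
3 is placed in row 2; hence r2c4 = 1.
Cage e needs two cells with difference 1, leaving r1c4 = 2.
Cage b needs two cells with difference 1; hence r3c4 = 3.
Cage a needs product 8, so r4c1 = 1.
2 is placed in column 4; hence r4c4 = 4.
Row 1 already has 2, which forces r1c2 = 4.
The 3 cells of cage d must have product 24; hence r2c2 = 2.
4 is placed in row 4; hence r4c3 = 2.
Row 2 already has 2, so r2c1 = 4.
The 4 cells of cage a must have product 8, leaving r3c1 = 2.
Column 3 already has 2, so r3c3 = 4.
Completed grid: 3 4 1 2 / 4 2 3 1 / 2 1 4 3 / 1 3 2 4.

2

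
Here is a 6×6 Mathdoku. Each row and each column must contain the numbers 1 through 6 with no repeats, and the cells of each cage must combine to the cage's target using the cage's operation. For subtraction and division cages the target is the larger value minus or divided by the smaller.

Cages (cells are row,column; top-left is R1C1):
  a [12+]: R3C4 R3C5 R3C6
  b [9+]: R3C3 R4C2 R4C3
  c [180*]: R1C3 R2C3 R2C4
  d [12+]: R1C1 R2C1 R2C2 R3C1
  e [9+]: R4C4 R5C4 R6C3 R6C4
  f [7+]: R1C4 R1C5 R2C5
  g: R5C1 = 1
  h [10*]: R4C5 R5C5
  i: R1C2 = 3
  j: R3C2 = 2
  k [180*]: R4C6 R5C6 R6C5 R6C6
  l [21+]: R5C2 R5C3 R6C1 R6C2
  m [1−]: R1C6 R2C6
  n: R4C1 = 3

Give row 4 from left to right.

Cage i is a single given cell, so R1C2 = 3.
The 3 cells of cage c must have product 180, so R1C3 = 6.
Cage c has product 180, which forces R2C3 = 5.
Cage c needs product 180, so R2C4 = 6.
Cage j is a single given cell, so R3C2 = 2.
Cage n is given; hence R4C1 = 3.
Cage g is a single given cell, which forces R5C1 = 1.
5 is placed in column 3; hence R5C3 = 4.
Cage d has sum 12, so R2C2 = 1.
The 4 cells of cage l must have sum 21, which forces R5C2 = 6.
Cage l needs sum 21, leaving R6C1 = 6.
The 4 cells of cage l must have sum 21, leaving R6C2 = 5.
The 3 cells of cage b must have sum 9; hence R3C3 = 3.
Column 2 now contains 5, so R4C2 = 4.
The 3 cells of cage b must have sum 9, so R4C3 = 2.
Row 4 already has 2, which forces R4C4 = 1.
Row 4 already has 2, which forces R4C5 = 5.
5 is placed in row 4, leaving R4C6 = 6.
5 is placed in column 5, which forces R5C5 = 2.
2 is placed in column 3, so R6C3 = 1.
2 is placed in column 5; hence R6C5 = 3.
The 3 cells of cage f must have sum 7, so R1C4 = 2.
The 3 cells of cage f must have sum 7, leaving R1C5 = 1.
2 is placed in column 5, so R2C5 = 4.
Cage a has sum 12; hence R3C4 = 5.
Cage a has sum 12, leaving R3C5 = 6.
Cage a needs sum 12; hence R3C6 = 1.
Column 4 already has 5, which forces R5C4 = 3.
The 4 cells of cage k must have product 180, leaving R5C6 = 5.
Column 4 now contains 2, so R6C4 = 4.
Cage k has product 180; hence R6C6 = 2.
Cage d needs sum 12, so R1C1 = 5.
5 is placed in column 6; hence R1C6 = 4.
4 is placed in row 2; hence R2C1 = 2.
Column 6 already has 2; hence R2C6 = 3.
Row 3 already has 5, which forces R3C1 = 4.
The full grid is 5 3 6 2 1 4 / 2 1 5 6 4 3 / 4 2 3 5 6 1 / 3 4 2 1 5 6 / 1 6 4 3 2 5 / 6 5 1 4 3 2.

3 4 2 1 5 6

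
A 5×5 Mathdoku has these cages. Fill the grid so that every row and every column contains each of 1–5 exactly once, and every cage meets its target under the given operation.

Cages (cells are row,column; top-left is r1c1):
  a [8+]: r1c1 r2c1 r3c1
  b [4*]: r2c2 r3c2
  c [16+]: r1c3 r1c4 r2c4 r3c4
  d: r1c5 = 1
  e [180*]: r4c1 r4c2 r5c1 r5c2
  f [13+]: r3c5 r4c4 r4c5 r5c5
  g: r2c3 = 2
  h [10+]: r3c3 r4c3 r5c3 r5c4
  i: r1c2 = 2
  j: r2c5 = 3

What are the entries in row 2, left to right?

I is a freebie, which forces r1c2 = 2.
Cage d is a single given cell, leaving r1c5 = 1.
G is a freebie; hence r2c3 = 2.
J is a freebie, leaving r2c5 = 3.
Cage f needs sum 13, so r4c4 = 2.
2 is placed in column 4, so r5c4 = 1.
Cage c has sum 16, so r1c3 = 4.
The only place for 5 in row 2 is r2c4.
5 is placed in column 4, so r1c4 = 3.
Cage c needs sum 16, which forces r3c4 = 4.
Row 1 already has 3; hence r1c1 = 5.
Cage a has sum 8, so r2c1 = 1.
Cage b needs two cells with product 4; hence r2c2 = 4.
Cage a needs sum 8, which forces r3c1 = 2.
4 is placed in row 3; hence r3c2 = 1.
Row 3 now contains 2, leaving r3c5 = 5.
Column 5 already has 5, so r4c5 = 4.
4 is placed in column 5, which forces r5c5 = 2.
Row 3 now contains 5; hence r3c3 = 3.
Row 4 now contains 4, which forces r4c1 = 3.
The 4 cells of cage e must have product 180, which forces r4c2 = 5.
Cage h needs sum 10, which forces r4c3 = 1.
Cage e has product 180; hence r5c1 = 4.
The 4 cells of cage e must have product 180, which forces r5c2 = 3.
Cage h has sum 10; hence r5c3 = 5.
Filled in: 5 2 4 3 1 / 1 4 2 5 3 / 2 1 3 4 5 / 3 5 1 2 4 / 4 3 5 1 2.

1 4 2 5 3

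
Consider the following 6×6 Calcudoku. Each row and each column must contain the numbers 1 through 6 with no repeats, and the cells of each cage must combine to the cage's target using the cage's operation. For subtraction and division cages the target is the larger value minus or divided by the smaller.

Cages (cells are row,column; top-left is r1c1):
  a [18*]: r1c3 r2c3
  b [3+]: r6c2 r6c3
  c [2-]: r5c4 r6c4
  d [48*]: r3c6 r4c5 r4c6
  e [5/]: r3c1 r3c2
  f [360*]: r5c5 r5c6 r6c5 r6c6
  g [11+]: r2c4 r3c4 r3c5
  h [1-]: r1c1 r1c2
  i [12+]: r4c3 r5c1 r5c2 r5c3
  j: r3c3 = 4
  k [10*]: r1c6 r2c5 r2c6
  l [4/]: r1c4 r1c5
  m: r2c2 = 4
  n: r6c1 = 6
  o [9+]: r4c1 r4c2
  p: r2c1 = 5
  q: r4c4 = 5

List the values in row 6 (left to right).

Cage p is given, so r2c1 = 5.
Cage m is given; hence r2c2 = 4.
5 is placed in column 1, leaving r3c1 = 1.
Row 3 now contains 1, so r3c2 = 5.
Cage j is a single given cell, which forces r3c3 = 4.
Cage q is a single given cell, which forces r4c4 = 5.
Cage n is a single given cell, which forces r6c1 = 6.
Cage k needs product 10, so r1c6 = 5.
The two cells of cage o must have sum 9, leaving r4c1 = 3.
The two cells of cage o must have sum 9; hence r4c2 = 6.
Cage d needs product 48, which forces r3c6 = 6.
The 3 cells of cage g must have sum 11, leaving r2c4 = 6.
Cage f needs product 360, which forces r5c5 = 6.
Cage f needs product 360, so r6c5 = 5.
The two cells of cage a must have product 18, so r1c3 = 6.
6 is placed in row 2; hence r2c3 = 3.
6 is placed in row 5, leaving r5c3 = 5.
Row 1 needs a 2, and only r1c1 is open for it.
Column 1 already has 2, leaving r5c1 = 4.
4 is placed in row 5, which forces r5c6 = 3.
Column 6 now contains 3, leaving r6c6 = 4.
Cage d needs product 48, leaving r4c5 = 4.
Column 6 already has 4; hence r4c6 = 2.
Cage c's pair has difference 2, so r5c4 = 1.
Cage c needs two cells with difference 2, so r6c4 = 3.
1 is placed in column 4, leaving r1c4 = 4.
Column 5 now contains 4, which forces r1c5 = 1.
Cage k has product 10, which forces r2c5 = 2.
Column 6 now contains 2, which forces r2c6 = 1.
Column 4 already has 3; hence r3c4 = 2.
The 3 cells of cage g must have sum 11, which forces r3c5 = 3.
Row 4 already has 2; hence r4c3 = 1.
Row 5 now contains 1; hence r5c2 = 2.
2 is placed in column 2, leaving r6c2 = 1.
Column 3 now contains 1, leaving r6c3 = 2.
Row 1 already has 1; hence r1c2 = 3.
Completed grid: 2 3 6 4 1 5 / 5 4 3 6 2 1 / 1 5 4 2 3 6 / 3 6 1 5 4 2 / 4 2 5 1 6 3 / 6 1 2 3 5 4.

6 1 2 3 5 4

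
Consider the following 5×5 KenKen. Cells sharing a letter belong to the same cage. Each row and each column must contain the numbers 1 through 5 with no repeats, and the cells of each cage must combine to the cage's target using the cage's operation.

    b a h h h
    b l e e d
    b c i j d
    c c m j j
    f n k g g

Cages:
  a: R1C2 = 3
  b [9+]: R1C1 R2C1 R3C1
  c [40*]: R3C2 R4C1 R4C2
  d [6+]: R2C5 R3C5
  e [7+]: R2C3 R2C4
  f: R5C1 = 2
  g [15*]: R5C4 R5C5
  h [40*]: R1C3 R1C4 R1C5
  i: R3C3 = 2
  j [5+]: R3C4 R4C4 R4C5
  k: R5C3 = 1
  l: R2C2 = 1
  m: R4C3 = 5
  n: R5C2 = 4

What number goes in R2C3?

3

Cage a is a single given cell, leaving R1C2 = 3.
Cage l is given, so R2C2 = 1.
Cage i is a single given cell; hence R3C3 = 2.
2 is placed in row 3; hence R3C4 = 1.
Cage m is a single given cell; hence R4C3 = 5.
Column 4 already has 1, leaving R4C4 = 3.
Cage f is given, leaving R5C1 = 2.
N is a freebie, which forces R5C2 = 4.
K is a freebie; hence R5C3 = 1.
3 is placed in column 4, so R5C4 = 5.
Row 5 now contains 5, so R5C5 = 3.
The 3 cells of cage b must have sum 9; hence R1C1 = 1.
5 is placed in column 3, leaving R1C3 = 4.
The 3 cells of cage h must have product 40; hence R1C4 = 2.
Cage h needs product 40, leaving R1C5 = 5.
Cage e's pair has sum 7, which forces R2C3 = 3.
Cage e needs two cells with sum 7, leaving R2C4 = 4.
The two cells of cage d must have sum 6, which forces R2C5 = 2.
Column 2 now contains 4, so R3C2 = 5.
Cage d needs two cells with sum 6, so R3C5 = 4.
Column 1 already has 2; hence R4C1 = 4.
Column 2 now contains 4, which forces R4C2 = 2.
Cage j needs sum 5, leaving R4C5 = 1.
Row 2 now contains 3, which forces R2C1 = 5.
Row 3 already has 5, so R3C1 = 3.
Completed grid: 1 3 4 2 5 / 5 1 3 4 2 / 3 5 2 1 4 / 4 2 5 3 1 / 2 4 1 5 3.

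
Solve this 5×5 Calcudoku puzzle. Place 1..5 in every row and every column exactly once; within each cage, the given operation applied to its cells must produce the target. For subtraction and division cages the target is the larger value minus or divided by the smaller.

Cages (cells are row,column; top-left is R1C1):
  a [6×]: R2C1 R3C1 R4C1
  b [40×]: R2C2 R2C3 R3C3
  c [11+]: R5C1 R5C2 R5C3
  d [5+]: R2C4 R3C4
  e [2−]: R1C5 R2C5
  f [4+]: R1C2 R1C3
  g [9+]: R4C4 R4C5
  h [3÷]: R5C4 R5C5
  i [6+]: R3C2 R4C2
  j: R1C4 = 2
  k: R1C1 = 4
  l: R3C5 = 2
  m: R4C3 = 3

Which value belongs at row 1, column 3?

1

Cage k is a single given cell, so R1C1 = 4.
Cage j is given; hence R1C4 = 2.
Cage l is a single given cell, leaving R3C5 = 2.
Cage m is a single given cell, leaving R4C3 = 3.
Cage f needs two cells with sum 4, leaving R1C2 = 3.
Column 3 already has 3, leaving R1C3 = 1.
1 is placed in row 1, which forces R1C5 = 5.
Column 5 now contains 5; hence R4C5 = 4.
Cage e's pair has difference 2, so R2C5 = 3.
Row 4 already has 4; hence R4C4 = 5.
Column 5 already has 3; hence R5C5 = 1.
The 3 cells of cage a must have product 6, which forces R3C1 = 3.
1 is placed in row 5, which forces R5C4 = 3.
The only place for 1 in row 3 is R3C4.
Column 4 now contains 1, leaving R2C4 = 4.
Cage b needs product 40; hence R3C3 = 4.
Row 3 now contains 4, leaving R3C2 = 5.
Cage i needs two cells with sum 6, leaving R4C2 = 1.
The 3 cells of cage c must have sum 11, leaving R5C2 = 4.
Cage a has product 6; hence R2C1 = 1.
Column 2 already has 5, leaving R2C2 = 2.
The 3 cells of cage b must have product 40; hence R2C3 = 5.
1 is placed in row 4; hence R4C1 = 2.
2 is placed in column 1; hence R5C1 = 5.
5 is placed in column 3; hence R5C3 = 2.
The full grid is 4 3 1 2 5 / 1 2 5 4 3 / 3 5 4 1 2 / 2 1 3 5 4 / 5 4 2 3 1.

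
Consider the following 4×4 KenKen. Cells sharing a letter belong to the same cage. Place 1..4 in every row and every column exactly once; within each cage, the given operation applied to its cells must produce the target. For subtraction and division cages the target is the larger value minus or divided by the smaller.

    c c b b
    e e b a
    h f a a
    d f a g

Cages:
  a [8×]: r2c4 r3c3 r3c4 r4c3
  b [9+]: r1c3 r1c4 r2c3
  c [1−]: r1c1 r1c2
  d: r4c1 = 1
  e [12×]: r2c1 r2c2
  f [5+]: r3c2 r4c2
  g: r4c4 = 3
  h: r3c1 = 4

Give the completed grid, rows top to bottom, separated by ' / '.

Cage h is a single given cell, leaving r3c1 = 4.
D is a freebie, leaving r4c1 = 1.
Cage g is given, which forces r4c4 = 3.
Column 1 already has 4; hence r2c1 = 3.
Cage e needs two cells with product 12, so r2c2 = 4.
Row 2 already has 4, leaving r2c3 = 2.
The 4 cells of cage a must have product 8, so r2c4 = 1.
The 4 cells of cage a must have product 8, so r3c3 = 1.
Cage a needs product 8, which forces r3c4 = 2.
4 is placed in column 2, which forces r4c2 = 2.
Cage a has product 8, which forces r4c3 = 4.
3 is placed in column 1; hence r1c1 = 2.
Column 3 already has 4, which forces r1c3 = 3.
Column 4 already has 2, leaving r1c4 = 4.
Row 3 now contains 1, leaving r3c2 = 3.
Row 1 now contains 3, leaving r1c2 = 1.

2 1 3 4 / 3 4 2 1 / 4 3 1 2 / 1 2 4 3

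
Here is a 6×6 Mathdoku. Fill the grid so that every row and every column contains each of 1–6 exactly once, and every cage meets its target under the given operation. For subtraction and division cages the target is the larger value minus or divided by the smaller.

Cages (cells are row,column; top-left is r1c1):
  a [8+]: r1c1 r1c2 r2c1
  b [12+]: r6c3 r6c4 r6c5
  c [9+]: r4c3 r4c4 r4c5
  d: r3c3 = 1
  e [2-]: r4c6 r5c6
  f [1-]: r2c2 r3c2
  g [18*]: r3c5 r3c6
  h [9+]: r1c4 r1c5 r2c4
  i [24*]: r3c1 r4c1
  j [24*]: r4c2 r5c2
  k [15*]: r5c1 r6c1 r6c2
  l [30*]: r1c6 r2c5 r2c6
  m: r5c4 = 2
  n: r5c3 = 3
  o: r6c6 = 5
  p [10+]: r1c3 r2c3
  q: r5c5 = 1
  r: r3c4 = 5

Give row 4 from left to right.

Cage d is given; hence r3c3 = 1.
Cage r is given, leaving r3c4 = 5.
Cage n is a single given cell; hence r5c3 = 3.
Cage m is a single given cell, so r5c4 = 2.
Q is a freebie, which forces r5c5 = 1.
Cage o is given; hence r6c6 = 5.
The 3 cells of cage l must have product 30, leaving r2c5 = 5.
Row 5 already has 1, which forces r5c1 = 5.
Row 1 needs a 5, and only r1c2 is open for it.
Row 3 needs a 2, and only r3c2 is open for it.
The only place for 4 in row 3 is r3c1.
Column 1 now contains 4; hence r4c1 = 6.
Row 4 already has 6, so r4c2 = 4.
4 is placed in row 4, leaving r4c6 = 2.
Column 2 already has 4, so r5c2 = 6.
Row 5 now contains 6, leaving r5c6 = 4.
2 is placed in row 4, so r4c3 = 5.
The 3 cells of cage c must have sum 9, which forces r4c4 = 1.
2 is placed in row 4, leaving r4c5 = 3.
The 3 cells of cage h must have sum 9, leaving r1c5 = 2.
Column 5 now contains 3, which forces r3c5 = 6.
Cage g's pair has product 18, leaving r3c6 = 3.
Column 5 now contains 6, leaving r6c5 = 4.
Row 1 already has 2, leaving r1c1 = 1.
Row 1 already has 1, which forces r1c6 = 6.
Cage a has sum 8; hence r2c1 = 2.
6 is placed in column 6, so r2c6 = 1.
Column 1 now contains 1, leaving r6c1 = 3.
Row 6 already has 3, leaving r6c2 = 1.
Cage b has sum 12, which forces r6c3 = 2.
Row 6 already has 4, which forces r6c4 = 6.
Row 1 already has 6, leaving r1c3 = 4.
Row 1 already has 4, so r1c4 = 3.
1 is placed in row 2, so r2c2 = 3.
Cage p's pair has sum 10, leaving r2c3 = 6.
Column 4 already has 3, which forces r2c4 = 4.
Completed grid: 1 5 4 3 2 6 / 2 3 6 4 5 1 / 4 2 1 5 6 3 / 6 4 5 1 3 2 / 5 6 3 2 1 4 / 3 1 2 6 4 5.

6 4 5 1 3 2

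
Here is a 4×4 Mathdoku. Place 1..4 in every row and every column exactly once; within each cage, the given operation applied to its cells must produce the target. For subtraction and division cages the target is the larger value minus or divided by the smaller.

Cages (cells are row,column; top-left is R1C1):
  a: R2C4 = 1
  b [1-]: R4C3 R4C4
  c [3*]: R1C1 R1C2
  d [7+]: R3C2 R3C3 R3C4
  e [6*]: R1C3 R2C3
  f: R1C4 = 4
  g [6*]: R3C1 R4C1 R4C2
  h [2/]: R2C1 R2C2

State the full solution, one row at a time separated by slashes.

1 3 2 4 / 4 2 3 1 / 3 4 1 2 / 2 1 4 3

Cage f is given; hence R1C4 = 4.
Cage a is a single given cell, leaving R2C4 = 1.
1 is placed in column 4, which forces R3C4 = 2.
2 is placed in column 4, which forces R4C4 = 3.
Cage g has product 6, which forces R3C1 = 3.
Column 1 already has 3; hence R1C1 = 1.
Cage c needs two cells with product 3, which forces R1C2 = 3.
Row 1 already has 3; hence R1C3 = 2.
Column 3 now contains 2, leaving R2C3 = 3.
Column 1 already has 1, which forces R4C1 = 2.
Row 4 now contains 2, leaving R4C2 = 1.
Column 3 now contains 2; hence R4C3 = 4.
2 is placed in column 1, leaving R2C1 = 4.
Cage h's pair has quotient 2; hence R2C2 = 2.
1 is placed in column 2; hence R3C2 = 4.
4 is placed in column 3, so R3C3 = 1.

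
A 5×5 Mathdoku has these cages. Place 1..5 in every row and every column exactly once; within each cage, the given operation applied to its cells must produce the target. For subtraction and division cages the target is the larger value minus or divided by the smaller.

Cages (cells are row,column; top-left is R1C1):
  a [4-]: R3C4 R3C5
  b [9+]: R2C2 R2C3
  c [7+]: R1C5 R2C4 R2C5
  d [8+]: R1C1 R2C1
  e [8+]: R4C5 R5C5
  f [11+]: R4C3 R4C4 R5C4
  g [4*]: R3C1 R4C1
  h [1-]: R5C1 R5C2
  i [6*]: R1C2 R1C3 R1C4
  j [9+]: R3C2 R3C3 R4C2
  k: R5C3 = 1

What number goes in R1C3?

Cage k is a single given cell; hence R5C3 = 1.
In row 1, 4 can only go at R1C5, so R1C5 = 4.
In row 1, 5 can only go at R1C1, so R1C1 = 5.
Column 1 now contains 5, which forces R2C1 = 3.
In column 1, 2 can only go at R5C1, so R5C1 = 2.
The two cells of cage h must have difference 1, so R5C2 = 3.
3 is placed in row 5, so R5C5 = 5.
The two cells of cage a must have difference 4; hence R3C4 = 5.
Column 5 already has 5, leaving R3C5 = 1.
Column 5 already has 5; hence R4C5 = 3.
Row 5 now contains 5, which forces R5C4 = 4.
The 3 cells of cage c must have sum 7, which forces R2C4 = 1.
1 is placed in column 5; hence R2C5 = 2.
Row 3 already has 1, which forces R3C1 = 4.
Row 3 now contains 4, which forces R3C2 = 2.
Cage j has sum 9, leaving R3C3 = 3.
Cage g's pair has product 4, so R4C1 = 1.
Column 2 already has 2, leaving R4C2 = 4.
Cage f needs sum 11, leaving R4C3 = 5.
Row 4 already has 3, so R4C4 = 2.
Column 2 already has 2; hence R1C2 = 1.
Column 3 now contains 3, leaving R1C3 = 2.
Column 4 now contains 2, which forces R1C4 = 3.
Column 2 now contains 4, which forces R2C2 = 5.
5 is placed in column 3; hence R2C3 = 4.
Completed grid: 5 1 2 3 4 / 3 5 4 1 2 / 4 2 3 5 1 / 1 4 5 2 3 / 2 3 1 4 5.

2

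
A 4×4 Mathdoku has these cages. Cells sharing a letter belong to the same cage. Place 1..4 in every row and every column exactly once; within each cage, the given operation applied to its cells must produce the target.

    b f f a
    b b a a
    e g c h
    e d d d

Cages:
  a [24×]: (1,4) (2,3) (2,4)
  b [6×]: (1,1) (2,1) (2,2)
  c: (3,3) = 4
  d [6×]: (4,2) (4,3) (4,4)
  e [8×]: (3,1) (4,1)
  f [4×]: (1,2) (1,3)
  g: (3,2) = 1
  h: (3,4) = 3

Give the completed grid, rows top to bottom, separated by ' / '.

3 4 1 2 / 1 2 3 4 / 2 1 4 3 / 4 3 2 1

G is a freebie, so (3,2) = 1.
Cage c is given, so (3,3) = 4.
Cage h is given, which forces (3,4) = 3.
1 is placed in column 2, which forces (1,2) = 4.
Column 3 now contains 4; hence (1,3) = 1.
4 is placed in row 1, so (1,4) = 2.
The 3 cells of cage a must have product 24, which forces (2,3) = 3.
2 is placed in column 4; hence (2,4) = 4.
Row 3 now contains 4, leaving (3,1) = 2.
The two cells of cage e must have product 8, which forces (4,1) = 4.
3 is placed in column 3; hence (4,3) = 2.
2 is placed in column 4, so (4,4) = 1.
Row 1 already has 2, so (1,1) = 3.
Column 1 already has 2; hence (2,1) = 1.
Row 2 now contains 3, which forces (2,2) = 2.
Row 4 now contains 2; hence (4,2) = 3.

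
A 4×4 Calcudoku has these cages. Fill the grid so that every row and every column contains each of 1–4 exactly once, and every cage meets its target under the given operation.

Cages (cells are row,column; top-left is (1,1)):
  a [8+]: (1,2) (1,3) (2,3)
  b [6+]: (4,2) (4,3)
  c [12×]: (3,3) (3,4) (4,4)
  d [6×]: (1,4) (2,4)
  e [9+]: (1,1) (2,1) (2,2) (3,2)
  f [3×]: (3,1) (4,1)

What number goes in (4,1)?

Row 3 needs a 2, and only (3,2) is open for it.
2 is placed in column 2, which forces (4,2) = 4.
The two cells of cage b must have sum 6; hence (4,3) = 2.
The only place for 4 in column 4 is (3,4).
Column 4 needs a 1, and only (4,4) is open for it.
Cage f's pair has product 3, which forces (3,1) = 1.
Cage c has product 12, so (3,3) = 3.
Row 4 already has 1; hence (4,1) = 3.
Cage a has sum 8, so (1,2) = 3.
Row 1 already has 3, leaving (1,4) = 2.
Cage e has sum 9, leaving (2,2) = 1.
1 is placed in row 2, leaving (2,3) = 4.
2 is placed in column 4, leaving (2,4) = 3.
2 is placed in row 1; hence (1,1) = 4.
Column 3 already has 4; hence (1,3) = 1.
Row 2 now contains 4, which forces (2,1) = 2.
Filled in: 4 3 1 2 / 2 1 4 3 / 1 2 3 4 / 3 4 2 1.

3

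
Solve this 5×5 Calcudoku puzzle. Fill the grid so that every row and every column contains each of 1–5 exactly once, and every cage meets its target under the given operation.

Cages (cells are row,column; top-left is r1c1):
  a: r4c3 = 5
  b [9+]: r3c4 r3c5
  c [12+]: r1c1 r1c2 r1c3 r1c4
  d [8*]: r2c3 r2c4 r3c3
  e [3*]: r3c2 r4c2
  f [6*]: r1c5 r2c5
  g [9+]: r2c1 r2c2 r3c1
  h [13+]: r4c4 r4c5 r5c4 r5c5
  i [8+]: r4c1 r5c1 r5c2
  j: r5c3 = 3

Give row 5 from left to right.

4 2 3 5 1

Cage a is given, so r4c3 = 5.
J is a freebie, leaving r5c3 = 3.
In row 1, 3 can only go at r1c5, so r1c5 = 3.
3 is placed in column 5, which forces r2c5 = 2.
Cage d has product 8, which forces r3c3 = 2.
The 4 cells of cage h must have sum 13; hence r4c4 = 3.
Cage e's pair has product 3, so r3c2 = 3.
Row 4 now contains 3, leaving r4c2 = 1.
Row 4 already has 1, leaving r4c5 = 4.
Cage b's pair has sum 9, which forces r3c4 = 4.
Column 5 now contains 4, leaving r3c5 = 5.
Row 4 already has 1; hence r4c1 = 2.
5 is placed in column 5, so r5c5 = 1.
Cage g needs sum 9; hence r2c1 = 3.
The 3 cells of cage g must have sum 9, so r2c2 = 5.
Cage d needs product 8, which forces r2c3 = 4.
4 is placed in column 4; hence r2c4 = 1.
4 is placed in row 3, so r3c1 = 1.
Row 5 already has 1; hence r5c1 = 4.
Cage i has sum 8; hence r5c2 = 2.
Row 5 already has 1, so r5c4 = 5.
4 is placed in column 1, which forces r1c1 = 5.
2 is placed in column 2, so r1c2 = 4.
Column 3 already has 4, so r1c3 = 1.
Column 4 already has 5, so r1c4 = 2.
Completed grid: 5 4 1 2 3 / 3 5 4 1 2 / 1 3 2 4 5 / 2 1 5 3 4 / 4 2 3 5 1.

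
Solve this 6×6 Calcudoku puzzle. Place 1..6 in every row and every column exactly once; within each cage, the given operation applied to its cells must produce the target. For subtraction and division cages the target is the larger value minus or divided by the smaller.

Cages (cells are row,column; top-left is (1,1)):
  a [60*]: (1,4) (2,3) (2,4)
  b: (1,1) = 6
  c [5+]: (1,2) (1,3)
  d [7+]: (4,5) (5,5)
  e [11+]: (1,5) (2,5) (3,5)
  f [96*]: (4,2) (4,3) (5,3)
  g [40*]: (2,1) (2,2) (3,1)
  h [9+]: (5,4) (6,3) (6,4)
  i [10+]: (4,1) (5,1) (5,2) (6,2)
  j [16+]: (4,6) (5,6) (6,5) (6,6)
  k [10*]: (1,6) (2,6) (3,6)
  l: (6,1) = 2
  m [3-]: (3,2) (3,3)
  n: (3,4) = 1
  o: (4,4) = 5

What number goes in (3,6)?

Cage b is a single given cell, which forces (1,1) = 6.
Cage n is a single given cell; hence (3,4) = 1.
The 3 cells of cage f must have product 96; hence (4,2) = 4.
The 3 cells of cage f must have product 96, so (4,3) = 6.
Cage o is a single given cell; hence (4,4) = 5.
Cage f needs product 96, so (5,3) = 4.
L is a freebie, leaving (6,1) = 2.
Cage g has product 40, which forces (2,2) = 2.
Cage a has product 60, so (2,3) = 5.
Row 2 already has 5; hence (2,6) = 1.
Cage h has sum 9; hence (5,4) = 2.
Column 2 already has 2, leaving (1,2) = 3.
Cage c needs two cells with sum 5; hence (1,3) = 2.
Row 1 now contains 3, which forces (1,4) = 4.
2 is placed in row 1, which forces (1,6) = 5.
Row 2 already has 5, leaving (2,1) = 4.
Column 4 now contains 4; hence (2,4) = 3.
3 is placed in row 2; hence (2,5) = 6.
Cage g needs product 40, so (3,1) = 5.
5 is placed in row 3; hence (3,2) = 6.
Column 3 now contains 2, so (3,3) = 3.
5 is placed in column 6, so (3,6) = 2.
2 is placed in column 6, leaving (4,6) = 3.
Column 5 now contains 6; hence (5,5) = 5.
3 is placed in column 6, which forces (5,6) = 6.
3 is placed in column 3, leaving (6,3) = 1.
Column 4 now contains 4, so (6,4) = 6.
Column 5 now contains 5; hence (6,5) = 3.
Column 6 now contains 6, so (6,6) = 4.
Row 1 now contains 5; hence (1,5) = 1.
Row 3 already has 2, leaving (3,5) = 4.
Row 4 now contains 3, which forces (4,1) = 1.
The two cells of cage d must have sum 7, which forces (4,5) = 2.
The 4 cells of cage i must have sum 10; hence (5,1) = 3.
Row 5 now contains 5; hence (5,2) = 1.
Row 6 now contains 1; hence (6,2) = 5.
Filled in: 6 3 2 4 1 5 / 4 2 5 3 6 1 / 5 6 3 1 4 2 / 1 4 6 5 2 3 / 3 1 4 2 5 6 / 2 5 1 6 3 4.

2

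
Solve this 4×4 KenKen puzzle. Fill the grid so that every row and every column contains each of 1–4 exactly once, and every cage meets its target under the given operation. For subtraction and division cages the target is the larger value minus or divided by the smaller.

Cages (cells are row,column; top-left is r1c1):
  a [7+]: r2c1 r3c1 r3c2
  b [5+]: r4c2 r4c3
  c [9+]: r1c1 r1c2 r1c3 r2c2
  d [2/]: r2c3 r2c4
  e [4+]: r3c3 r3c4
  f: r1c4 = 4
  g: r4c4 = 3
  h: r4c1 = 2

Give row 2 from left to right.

Cage f is a single given cell, which forces r1c4 = 4.
Cage h is a single given cell, which forces r4c1 = 2.
Cage g is given, so r4c4 = 3.
The 4 cells of cage c must have sum 9, which forces r2c2 = 3.
3 is placed in column 2, leaving r3c2 = 2.
The two cells of cage e must have sum 4, so r3c3 = 3.
Column 4 now contains 3; hence r3c4 = 1.
The 4 cells of cage c must have sum 9; hence r1c1 = 3.
Column 2 now contains 2, so r1c2 = 1.
Cage c needs sum 9, which forces r1c3 = 2.
The 3 cells of cage a must have sum 7; hence r2c1 = 1.
Row 2 already has 1, which forces r2c3 = 4.
Column 4 now contains 1; hence r2c4 = 2.
1 is placed in row 3, so r3c1 = 4.
1 is placed in column 2; hence r4c2 = 4.
Column 3 already has 4, which forces r4c3 = 1.
The full grid is 3 1 2 4 / 1 3 4 2 / 4 2 3 1 / 2 4 1 3.

1 3 4 2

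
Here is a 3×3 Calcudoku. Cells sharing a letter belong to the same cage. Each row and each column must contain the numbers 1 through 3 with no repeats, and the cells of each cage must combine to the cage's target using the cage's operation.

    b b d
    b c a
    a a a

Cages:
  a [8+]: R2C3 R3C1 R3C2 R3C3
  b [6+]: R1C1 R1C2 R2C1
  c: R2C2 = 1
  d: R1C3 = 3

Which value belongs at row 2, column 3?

D is a freebie, leaving R1C3 = 3.
C is a freebie; hence R2C2 = 1.
Cage a has sum 8, leaving R2C3 = 2.
Column 3 now contains 3; hence R3C3 = 1.
The 3 cells of cage b must have sum 6, which forces R1C1 = 1.
1 is placed in column 2; hence R1C2 = 2.
Row 2 already has 2, leaving R2C1 = 3.
Column 1 already has 3; hence R3C1 = 2.
Column 2 now contains 2; hence R3C2 = 3.
Filled in: 1 2 3 / 3 1 2 / 2 3 1.

2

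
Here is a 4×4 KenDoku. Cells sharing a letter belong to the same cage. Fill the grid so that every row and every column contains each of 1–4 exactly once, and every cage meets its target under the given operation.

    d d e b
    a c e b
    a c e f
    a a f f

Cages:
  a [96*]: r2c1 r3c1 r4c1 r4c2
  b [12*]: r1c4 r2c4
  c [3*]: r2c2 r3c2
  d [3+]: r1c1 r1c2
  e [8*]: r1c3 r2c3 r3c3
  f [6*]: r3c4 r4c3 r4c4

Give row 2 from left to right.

3 1 2 4

Cage a needs product 96, so r4c2 = 4.
In row 1, 3 can only go at r1c4, so r1c4 = 3.
Column 4 now contains 3, so r2c4 = 4.
Cage f has product 6, leaving r4c3 = 3.
Cage a needs product 96, so r2c1 = 3.
Row 2 now contains 3, leaving r2c2 = 1.
1 is placed in row 2; hence r2c3 = 2.
The 4 cells of cage a must have product 96, so r3c1 = 4.
Column 2 now contains 1, so r3c2 = 3.
Row 3 now contains 4, so r3c3 = 1.
1 is placed in row 3, which forces r3c4 = 2.
3 is placed in row 4, so r4c1 = 2.
2 is placed in column 4; hence r4c4 = 1.
Column 1 already has 2, leaving r1c1 = 1.
Column 2 now contains 1, which forces r1c2 = 2.
1 is placed in column 3, which forces r1c3 = 4.
Filled in: 1 2 4 3 / 3 1 2 4 / 4 3 1 2 / 2 4 3 1.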